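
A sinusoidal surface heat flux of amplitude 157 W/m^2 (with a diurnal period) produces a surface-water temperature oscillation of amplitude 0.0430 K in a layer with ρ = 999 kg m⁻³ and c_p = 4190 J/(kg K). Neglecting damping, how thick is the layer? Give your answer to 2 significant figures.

ω = 2π / 86400 s = 7.27×10^-5 s⁻¹.
Required C = F₀ / (A ω) = 157 / (0.0430 × 7.27×10^-5) = 5.02×10^7 J/(m²·K).
D = C / (ρ c_p) = 5.02×10^7 / (999 × 4190) = 12.0 m.

12 m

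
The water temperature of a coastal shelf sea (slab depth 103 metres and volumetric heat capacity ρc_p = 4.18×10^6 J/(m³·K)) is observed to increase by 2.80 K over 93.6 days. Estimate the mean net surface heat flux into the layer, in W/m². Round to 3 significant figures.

Areal heat capacity C = ρc_p × D = 4.18×10^6 × 103 = 4.31×10^8 J m⁻² K⁻¹.
Required heat per unit area: Q = C ΔT = 4.31×10^8 × 2.80 = 1.21×10^9 J/m².
Flux F = Q / Δt = 1.21×10^9 / 8.09×10^6 s = 149 W/m².

149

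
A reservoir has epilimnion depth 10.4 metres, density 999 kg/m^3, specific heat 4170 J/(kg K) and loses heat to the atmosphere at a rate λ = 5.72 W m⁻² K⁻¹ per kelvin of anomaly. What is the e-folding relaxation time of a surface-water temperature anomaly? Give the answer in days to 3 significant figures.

Areal heat capacity C = ρ c_p D = 999 × 4170 × 10.4 = 4.33×10^7 J/(m²·K).
Relaxation time τ = C / λ = 4.33×10^7 / 5.72 = 7.57×10^6 s.
In days: 7.57×10^6 s / (86400 s/day) = 87.7 days.

87.7 days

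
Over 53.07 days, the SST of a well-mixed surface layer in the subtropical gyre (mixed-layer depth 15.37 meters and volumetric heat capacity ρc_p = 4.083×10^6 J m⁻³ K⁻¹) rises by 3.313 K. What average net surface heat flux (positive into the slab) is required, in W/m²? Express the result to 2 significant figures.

Areal heat capacity C = ρc_p × D = 4.083×10^6 × 15.37 = 6.28×10^7 J/(m^2 K).
Required heat per unit area: Q = C ΔT = 6.28×10^7 × 3.313 = 2.08×10^8 J/m².
Flux F = Q / Δt = 2.08×10^8 / 4.59×10^6 s = 45.3 W/m².

45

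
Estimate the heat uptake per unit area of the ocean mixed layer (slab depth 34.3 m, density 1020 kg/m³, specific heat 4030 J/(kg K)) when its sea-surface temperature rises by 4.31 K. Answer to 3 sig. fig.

6.08×10^8

Areal heat capacity C = ρ c_p D = 1020 × 4030 × 34.3 = 1.41×10^8 J/(m^2 K).
ΔQ = C ΔT = 1.41×10^8 × 4.31 = 6.08×10^8 J/m².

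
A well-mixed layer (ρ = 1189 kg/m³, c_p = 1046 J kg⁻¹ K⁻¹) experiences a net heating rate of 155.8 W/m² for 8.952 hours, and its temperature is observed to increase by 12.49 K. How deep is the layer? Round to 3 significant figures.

0.323 m

Heat input Q = F Δt = 155.8 × 32200 s = 5.02×10^6 J/m².
Required areal heat capacity C = Q / ΔT = 4.02×10^5 J/(m²·K).
Depth D = C / (ρ c_p) = 4.02×10^5 / (1189 × 1046) = 0.323 m.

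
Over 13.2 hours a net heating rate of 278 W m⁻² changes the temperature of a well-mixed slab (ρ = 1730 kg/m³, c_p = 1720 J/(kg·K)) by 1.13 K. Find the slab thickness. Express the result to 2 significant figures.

Heat input Q = F Δt = 278 × 47500 s = 1.32×10^7 J/m².
Required areal heat capacity C = Q / ΔT = 1.17×10^7 J/(m²·K).
Depth D = C / (ρ c_p) = 1.17×10^7 / (1730 × 1720) = 3.93 m.

3.9 m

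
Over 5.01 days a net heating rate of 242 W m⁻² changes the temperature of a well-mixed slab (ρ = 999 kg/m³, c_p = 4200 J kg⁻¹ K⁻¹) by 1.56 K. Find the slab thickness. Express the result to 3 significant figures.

Heat input Q = F Δt = 242 × 4.33×10^5 s = 1.05×10^8 J/m².
Required areal heat capacity C = Q / ΔT = 6.71×10^7 J/(m²·K).
Depth D = C / (ρ c_p) = 6.71×10^7 / (999 × 4200) = 16.0 m.

16.0 m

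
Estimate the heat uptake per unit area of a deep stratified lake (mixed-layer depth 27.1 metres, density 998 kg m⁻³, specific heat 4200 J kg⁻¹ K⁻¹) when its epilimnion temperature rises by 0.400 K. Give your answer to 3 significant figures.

4.54×10^7

Areal heat capacity C = ρ c_p D = 998 × 4200 × 27.1 = 1.14×10^8 J/(m^2 K).
ΔQ = C ΔT = 1.14×10^8 × 0.400 = 4.54×10^7 J/m².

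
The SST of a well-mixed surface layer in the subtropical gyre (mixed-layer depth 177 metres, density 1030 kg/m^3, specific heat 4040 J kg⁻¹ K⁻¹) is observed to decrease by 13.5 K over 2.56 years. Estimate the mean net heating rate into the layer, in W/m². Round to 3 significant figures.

-123

Areal heat capacity C = ρ c_p D = 1030 × 4040 × 177 = 7.37×10^8 J/(m²·K).
Required heat per unit area: Q = C ΔT = 7.37×10^8 × -13.5 = -9.94×10^9 J/m².
Flux F = Q / Δt = -9.94×10^9 / 8.08×10^7 s = -123 W/m².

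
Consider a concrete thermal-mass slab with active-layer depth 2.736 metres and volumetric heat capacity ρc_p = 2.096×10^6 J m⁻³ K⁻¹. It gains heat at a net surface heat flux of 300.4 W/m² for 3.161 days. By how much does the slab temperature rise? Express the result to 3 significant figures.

Areal heat capacity C = ρc_p × D = 2.096×10^6 × 2.736 = 5.73×10^6 J/(m^2 K).
Net heat input Q = F Δt = 300.4 × (3.161 days × 86400 s/day) = 8.20×10^7 J/m².
ΔT = Q / C = 8.20×10^7 / 5.73×10^6 = 14.3 K.

14.3 K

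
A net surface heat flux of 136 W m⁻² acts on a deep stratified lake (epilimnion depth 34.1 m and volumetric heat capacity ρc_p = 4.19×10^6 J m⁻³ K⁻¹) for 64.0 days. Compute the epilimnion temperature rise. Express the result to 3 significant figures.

Areal heat capacity C = ρc_p × D = 4.19×10^6 × 34.1 = 1.43×10^8 J/(m^2 K).
Net heat input Q = F Δt = 136 × (64.0 days × 86400 s/day) = 7.52×10^8 J/m².
ΔT = Q / C = 7.52×10^8 / 1.43×10^8 = 5.26 K.

5.26 K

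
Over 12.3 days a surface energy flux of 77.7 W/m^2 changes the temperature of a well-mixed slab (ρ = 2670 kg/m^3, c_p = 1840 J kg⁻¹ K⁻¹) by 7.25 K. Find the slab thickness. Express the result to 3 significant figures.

Heat input Q = F Δt = 77.7 × 1.06×10^6 s = 8.26×10^7 J/m².
Required areal heat capacity C = Q / ΔT = 1.14×10^7 J/(m²·K).
Depth D = C / (ρ c_p) = 1.14×10^7 / (2670 × 1840) = 2.32 m.

2.32 m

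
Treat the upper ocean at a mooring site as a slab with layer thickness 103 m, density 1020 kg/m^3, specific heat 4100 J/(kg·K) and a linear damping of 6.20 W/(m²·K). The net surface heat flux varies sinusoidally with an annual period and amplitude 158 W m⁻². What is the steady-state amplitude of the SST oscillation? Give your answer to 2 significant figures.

1.8 K

Areal heat capacity C = ρ c_p D = 1020 × 4100 × 103 = 4.31×10^8 J/(m^2 K).
Angular frequency ω = 2π / T = 2π / 3.15×10^7 s = 1.99×10^-7 s⁻¹.
√((Cω)² + λ²) = √((85.8)² + 6.20²) = 86.0 W/(m²·K).
Amplitude A = F₀ / √((Cω)²+λ²) = 158 / 86.0 = 1.84 K.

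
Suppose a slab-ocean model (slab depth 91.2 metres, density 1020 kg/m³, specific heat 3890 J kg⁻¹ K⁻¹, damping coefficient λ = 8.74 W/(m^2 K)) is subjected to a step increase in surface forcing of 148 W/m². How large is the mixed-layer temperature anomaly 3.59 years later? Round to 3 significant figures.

15.8 K

Areal heat capacity C = ρ c_p D = 1020 × 3890 × 91.2 = 3.62×10^8 J/(m²·K).
τ = C / λ = 3.62×10^8 / 8.74 = 4.14×10^7 s.
Equilibrium anomaly ΔT_eq = F / λ = 148 / 8.74 = 16.9 K.
t = 3.59 years = 1.13×10^8 s, so t/τ = 2.74.
ΔT(t) = ΔT_eq (1 − e^(−t/τ)) = 16.9 × (1 − e^−2.74) = 15.8 K.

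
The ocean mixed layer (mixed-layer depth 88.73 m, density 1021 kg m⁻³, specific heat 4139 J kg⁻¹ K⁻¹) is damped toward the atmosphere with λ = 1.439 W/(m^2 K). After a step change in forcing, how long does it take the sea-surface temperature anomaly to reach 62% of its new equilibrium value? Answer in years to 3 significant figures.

7.99 years

Areal heat capacity C = ρ c_p D = 1021 × 4139 × 88.73 = 3.75×10^8 J/(m^2 K).
τ = C / λ = 3.75×10^8 / 1.439 = 2.61×10^8 s.
Fraction reached: 1 − e^(−t/τ) = 0.62 ⇒ t = −τ ln(1 − 0.62) = τ × 0.968.
t = 2.52×10^8 s = 7.99 years.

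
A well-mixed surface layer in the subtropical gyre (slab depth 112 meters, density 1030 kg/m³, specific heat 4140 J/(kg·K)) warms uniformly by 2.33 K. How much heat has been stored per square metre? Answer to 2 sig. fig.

1.1×10^9

Areal heat capacity C = ρ c_p D = 1030 × 4140 × 112 = 4.78×10^8 J/(m²·K).
ΔQ = C ΔT = 4.78×10^8 × 2.33 = 1.11×10^9 J/m².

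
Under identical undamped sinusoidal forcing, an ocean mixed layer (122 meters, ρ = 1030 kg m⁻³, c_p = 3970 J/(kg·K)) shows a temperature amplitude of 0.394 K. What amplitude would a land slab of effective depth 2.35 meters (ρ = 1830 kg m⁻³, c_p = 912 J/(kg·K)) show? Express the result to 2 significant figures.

C_ocean = 4.99×10^8 J/(m²·K); C_land = 3.92×10^6 J/(m²·K).
A ∝ 1/C ⇒ A_land = A_ocean × C_ocean/C_land = 0.394 × 127 = 50.1 K.

50 K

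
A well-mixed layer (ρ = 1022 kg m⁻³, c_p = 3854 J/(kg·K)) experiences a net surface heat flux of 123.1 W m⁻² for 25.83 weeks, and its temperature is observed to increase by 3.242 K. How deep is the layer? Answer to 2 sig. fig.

Heat input Q = F Δt = 123.1 × 1.56×10^7 s = 1.92×10^9 J/m².
Required areal heat capacity C = Q / ΔT = 5.93×10^8 J/(m²·K).
Depth D = C / (ρ c_p) = 5.93×10^8 / (1022 × 3854) = 151 m.

150 m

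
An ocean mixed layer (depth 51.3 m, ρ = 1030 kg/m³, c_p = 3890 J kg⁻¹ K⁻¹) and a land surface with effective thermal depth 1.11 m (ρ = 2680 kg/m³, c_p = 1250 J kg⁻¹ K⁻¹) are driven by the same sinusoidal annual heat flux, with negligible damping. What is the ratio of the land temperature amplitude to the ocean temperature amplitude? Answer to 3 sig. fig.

55.3

C_ocean = 1030 × 3890 × 51.3 = 2.06×10^8 J/(m²·K).
C_land = 2680 × 1250 × 1.11 = 3.72×10^6 J/(m²·K).
Undamped amplitude ∝ 1/C, so A_land/A_ocean = C_ocean/C_land = 55.3.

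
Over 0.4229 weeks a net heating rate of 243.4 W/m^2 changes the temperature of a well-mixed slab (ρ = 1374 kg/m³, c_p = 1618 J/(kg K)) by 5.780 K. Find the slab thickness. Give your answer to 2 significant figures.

4.8 m

Heat input Q = F Δt = 243.4 × 2.56×10^5 s = 6.23×10^7 J/m².
Required areal heat capacity C = Q / ΔT = 1.08×10^7 J/(m²·K).
Depth D = C / (ρ c_p) = 1.08×10^7 / (1374 × 1618) = 4.84 m.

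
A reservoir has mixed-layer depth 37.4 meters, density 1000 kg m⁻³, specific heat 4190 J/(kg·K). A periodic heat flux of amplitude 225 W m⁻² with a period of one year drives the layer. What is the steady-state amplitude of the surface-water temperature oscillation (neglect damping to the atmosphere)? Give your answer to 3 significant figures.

Areal heat capacity C = ρ c_p D = 1000 × 4190 × 37.4 = 1.57×10^8 J m⁻² K⁻¹.
Angular frequency ω = 2π / T = 2π / 3.15×10^7 s = 1.99×10^-7 s⁻¹.
Cω = 1.57×10^8 × 1.99×10^-7 = 31.2 W/(m²·K).
Amplitude A = F₀ / (Cω) = 225 / 31.2 = 7.21 K.

7.21 K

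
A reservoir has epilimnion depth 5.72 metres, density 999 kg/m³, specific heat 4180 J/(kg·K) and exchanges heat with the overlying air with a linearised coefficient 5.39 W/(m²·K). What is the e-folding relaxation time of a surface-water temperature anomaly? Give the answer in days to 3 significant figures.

51.3 days

Areal heat capacity C = ρ c_p D = 999 × 4180 × 5.72 = 2.39×10^7 J m⁻² K⁻¹.
Relaxation time τ = C / λ = 2.39×10^7 / 5.39 = 4.43×10^6 s.
In days: 4.43×10^6 s / (86400 s/day) = 51.3 days.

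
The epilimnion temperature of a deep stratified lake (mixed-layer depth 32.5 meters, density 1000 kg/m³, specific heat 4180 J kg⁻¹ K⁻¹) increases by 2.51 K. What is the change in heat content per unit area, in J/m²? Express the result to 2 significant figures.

3.4×10^8

Areal heat capacity C = ρ c_p D = 1000 × 4180 × 32.5 = 1.36×10^8 J m⁻² K⁻¹.
ΔQ = C ΔT = 1.36×10^8 × 2.51 = 3.41×10^8 J/m².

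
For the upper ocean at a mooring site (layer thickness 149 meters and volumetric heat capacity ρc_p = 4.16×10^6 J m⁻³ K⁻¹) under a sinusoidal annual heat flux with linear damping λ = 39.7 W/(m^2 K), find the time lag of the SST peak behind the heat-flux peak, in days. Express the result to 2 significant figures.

73 days

Areal heat capacity C = ρc_p × D = 4.16×10^6 × 149 = 6.20×10^8 J m⁻² K⁻¹.
ω = 2π / 3.15×10^7 s = 1.99×10^-7 s⁻¹.
Phase lag φ = arctan(Cω/λ) = arctan(123/39.7) = 1.26 rad.
Time lag = φ / ω = 1.26 / 1.99×10^-7 = 6.32×10^6 s = 73.2 days.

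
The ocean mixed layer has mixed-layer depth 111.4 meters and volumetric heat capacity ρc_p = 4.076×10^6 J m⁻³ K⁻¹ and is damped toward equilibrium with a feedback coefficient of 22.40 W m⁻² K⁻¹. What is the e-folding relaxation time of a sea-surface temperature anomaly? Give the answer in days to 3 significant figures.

235 days

Areal heat capacity C = ρc_p × D = 4.076×10^6 × 111.4 = 4.54×10^8 J m⁻² K⁻¹.
Relaxation time τ = C / λ = 4.54×10^8 / 22.40 = 2.03×10^7 s.
In days: 2.03×10^7 s / (86400 s/day) = 235 days.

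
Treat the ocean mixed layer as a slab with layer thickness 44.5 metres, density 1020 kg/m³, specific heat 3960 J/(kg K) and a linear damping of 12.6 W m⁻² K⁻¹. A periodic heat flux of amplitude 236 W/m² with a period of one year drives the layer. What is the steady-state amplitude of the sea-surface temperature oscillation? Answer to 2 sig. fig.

6.2 K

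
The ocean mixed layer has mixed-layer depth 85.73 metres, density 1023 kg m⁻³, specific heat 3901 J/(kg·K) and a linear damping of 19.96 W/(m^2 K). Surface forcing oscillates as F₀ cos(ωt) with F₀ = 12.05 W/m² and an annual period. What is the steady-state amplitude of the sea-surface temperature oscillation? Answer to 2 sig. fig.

0.17 K

Areal heat capacity C = ρ c_p D = 1023 × 3901 × 85.73 = 3.42×10^8 J/(m^2 K).
Angular frequency ω = 2π / T = 2π / 3.15×10^7 s = 1.99×10^-7 s⁻¹.
√((Cω)² + λ²) = √((68.2)² + 19.96²) = 71.0 W/(m²·K).
Amplitude A = F₀ / √((Cω)²+λ²) = 12.05 / 71.0 = 0.170 K.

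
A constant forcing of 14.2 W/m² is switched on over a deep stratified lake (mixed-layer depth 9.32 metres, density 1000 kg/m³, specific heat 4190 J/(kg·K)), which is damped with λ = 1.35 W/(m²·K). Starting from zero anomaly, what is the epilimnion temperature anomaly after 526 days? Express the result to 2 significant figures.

Areal heat capacity C = ρ c_p D = 1000 × 4190 × 9.32 = 3.91×10^7 J/(m^2 K).
τ = C / λ = 3.91×10^7 / 1.35 = 2.89×10^7 s.
Equilibrium anomaly ΔT_eq = F / λ = 14.2 / 1.35 = 10.5 K.
t = 526 days = 4.54×10^7 s, so t/τ = 1.57.
ΔT(t) = ΔT_eq (1 − e^(−t/τ)) = 10.5 × (1 − e^−1.57) = 8.33 K.

8.3 K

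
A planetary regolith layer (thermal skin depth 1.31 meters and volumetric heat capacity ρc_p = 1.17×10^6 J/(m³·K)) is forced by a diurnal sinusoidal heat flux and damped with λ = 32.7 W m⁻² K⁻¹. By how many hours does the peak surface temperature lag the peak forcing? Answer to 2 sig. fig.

4.9 hours

Areal heat capacity C = ρc_p × D = 1.17×10^6 × 1.31 = 1.53×10^6 J/(m^2 K).
ω = 2π / 86400 s = 7.27×10^-5 s⁻¹.
Phase lag φ = arctan(Cω/λ) = arctan(111/32.7) = 1.29 rad.
Time lag = φ / ω = 1.29 / 7.27×10^-5 = 17700 s = 4.91 hours.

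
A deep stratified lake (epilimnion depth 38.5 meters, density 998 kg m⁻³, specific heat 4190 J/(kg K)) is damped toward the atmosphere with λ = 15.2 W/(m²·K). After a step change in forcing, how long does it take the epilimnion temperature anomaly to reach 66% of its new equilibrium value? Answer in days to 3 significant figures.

Areal heat capacity C = ρ c_p D = 998 × 4190 × 38.5 = 1.61×10^8 J m⁻² K⁻¹.
τ = C / λ = 1.61×10^8 / 15.2 = 1.06×10^7 s.
Fraction reached: 1 − e^(−t/τ) = 0.66 ⇒ t = −τ ln(1 − 0.66) = τ × 1.08.
t = 1.14×10^7 s = 132 days.

132 days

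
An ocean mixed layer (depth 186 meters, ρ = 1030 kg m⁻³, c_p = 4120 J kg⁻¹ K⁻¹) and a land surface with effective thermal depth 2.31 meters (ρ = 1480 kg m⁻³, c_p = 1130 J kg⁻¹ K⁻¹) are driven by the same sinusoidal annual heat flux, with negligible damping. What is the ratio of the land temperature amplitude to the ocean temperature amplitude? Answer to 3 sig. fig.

C_ocean = 1030 × 4120 × 186 = 7.89×10^8 J/(m²·K).
C_land = 1480 × 1130 × 2.31 = 3.86×10^6 J/(m²·K).
Undamped amplitude ∝ 1/C, so A_land/A_ocean = C_ocean/C_land = 204.

204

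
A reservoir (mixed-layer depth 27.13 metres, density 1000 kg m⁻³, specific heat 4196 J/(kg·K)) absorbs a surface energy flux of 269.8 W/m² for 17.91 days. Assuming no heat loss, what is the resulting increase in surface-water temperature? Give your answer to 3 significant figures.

Areal heat capacity C = ρ c_p D = 1000 × 4196 × 27.13 = 1.14×10^8 J/(m^2 K).
Net heat input Q = F Δt = 269.8 × (17.91 days × 86400 s/day) = 4.17×10^8 J/m².
ΔT = Q / C = 4.17×10^8 / 1.14×10^8 = 3.67 K.

3.67 K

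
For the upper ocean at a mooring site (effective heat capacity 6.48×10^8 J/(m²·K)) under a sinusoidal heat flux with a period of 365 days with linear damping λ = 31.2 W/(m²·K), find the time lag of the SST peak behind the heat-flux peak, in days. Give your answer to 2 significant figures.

77 days

Areal heat capacity C = 6.48×10^8 J/(m²·K) (given).
ω = 2π / 3.15×10^7 s = 1.99×10^-7 s⁻¹.
Phase lag φ = arctan(Cω/λ) = arctan(129/31.2) = 1.33 rad.
Time lag = φ / ω = 1.33 / 1.99×10^-7 = 6.69×10^6 s = 77.5 days.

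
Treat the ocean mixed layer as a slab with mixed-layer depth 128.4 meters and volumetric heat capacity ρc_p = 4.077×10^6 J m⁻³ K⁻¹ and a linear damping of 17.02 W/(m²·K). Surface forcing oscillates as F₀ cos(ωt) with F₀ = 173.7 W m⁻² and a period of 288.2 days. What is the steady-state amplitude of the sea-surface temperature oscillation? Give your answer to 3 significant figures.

1.30 K

Areal heat capacity C = ρc_p × D = 4.077×10^6 × 128.4 = 5.23×10^8 J/(m²·K).
Angular frequency ω = 2π / T = 2π / 2.49×10^7 s = 2.52×10^-7 s⁻¹.
√((Cω)² + λ²) = √((132)² + 17.02²) = 133 W/(m²·K).
Amplitude A = F₀ / √((Cω)²+λ²) = 173.7 / 133 = 1.30 K.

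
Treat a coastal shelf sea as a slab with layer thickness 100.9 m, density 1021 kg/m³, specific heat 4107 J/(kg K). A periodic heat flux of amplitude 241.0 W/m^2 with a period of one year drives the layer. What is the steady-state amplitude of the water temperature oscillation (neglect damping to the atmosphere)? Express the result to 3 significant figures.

Areal heat capacity C = ρ c_p D = 1021 × 4107 × 100.9 = 4.23×10^8 J/(m²·K).
Angular frequency ω = 2π / T = 2π / 3.15×10^7 s = 1.99×10^-7 s⁻¹.
Cω = 4.23×10^8 × 1.99×10^-7 = 84.3 W/(m²·K).
Amplitude A = F₀ / (Cω) = 241.0 / 84.3 = 2.86 K.

2.86 K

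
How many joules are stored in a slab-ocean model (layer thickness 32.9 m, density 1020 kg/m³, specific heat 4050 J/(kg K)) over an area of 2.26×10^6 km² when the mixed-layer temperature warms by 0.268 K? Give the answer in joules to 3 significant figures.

Areal heat capacity C = ρ c_p D = 1020 × 4050 × 32.9 = 1.36×10^8 J/(m²·K).
Heat per unit area: q = C ΔT = 1.36×10^8 × 0.268 = 3.64×10^7 J/m².
Total heat: Q = q × A = 3.64×10^7 × (2.26×10^6 × 10⁶ m²) = 8.23×10^19 J.

8.23×10^19 J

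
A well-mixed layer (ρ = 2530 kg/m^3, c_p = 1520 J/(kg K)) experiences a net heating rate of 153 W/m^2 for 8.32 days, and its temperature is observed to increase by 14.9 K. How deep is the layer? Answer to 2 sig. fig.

Heat input Q = F Δt = 153 × 7.19×10^5 s = 1.10×10^8 J/m².
Required areal heat capacity C = Q / ΔT = 7.38×10^6 J/(m²·K).
Depth D = C / (ρ c_p) = 7.38×10^6 / (2530 × 1520) = 1.92 m.

1.9 m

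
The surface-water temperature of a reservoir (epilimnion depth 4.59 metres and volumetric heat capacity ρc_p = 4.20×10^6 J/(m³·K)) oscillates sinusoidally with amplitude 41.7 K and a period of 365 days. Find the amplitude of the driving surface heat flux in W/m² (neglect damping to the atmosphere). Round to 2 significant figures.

Areal heat capacity C = ρc_p × D = 4.20×10^6 × 4.59 = 1.93×10^7 J/(m²·K).
ω = 2π / 3.15×10^7 s = 1.99×10^-7 s⁻¹.
Cω = 1.93×10^7 × 1.99×10^-7 = 3.84 W/(m²·K).
F₀ = A × Cω = 41.7 × 3.84 = 160 W/m².

160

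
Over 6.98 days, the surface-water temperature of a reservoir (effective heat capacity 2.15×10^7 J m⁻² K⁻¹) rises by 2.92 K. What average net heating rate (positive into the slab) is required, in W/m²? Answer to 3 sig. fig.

Areal heat capacity C = 2.15×10^7 J m⁻² K⁻¹ (given).
Required heat per unit area: Q = C ΔT = 2.15×10^7 × 2.92 = 6.28×10^7 J/m².
Flux F = Q / Δt = 6.28×10^7 / 6.03×10^5 s = 104 W/m².

104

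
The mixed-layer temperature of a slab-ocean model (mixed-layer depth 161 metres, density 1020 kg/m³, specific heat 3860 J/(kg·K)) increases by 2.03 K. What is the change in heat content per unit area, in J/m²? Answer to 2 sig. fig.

Areal heat capacity C = ρ c_p D = 1020 × 3860 × 161 = 6.34×10^8 J/(m^2 K).
ΔQ = C ΔT = 6.34×10^8 × 2.03 = 1.29×10^9 J/m².

1.3×10^9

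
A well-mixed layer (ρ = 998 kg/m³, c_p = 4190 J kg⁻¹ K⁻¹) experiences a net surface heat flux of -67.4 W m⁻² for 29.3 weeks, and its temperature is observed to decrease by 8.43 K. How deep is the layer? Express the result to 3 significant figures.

Heat input Q = F Δt = -67.4 × 1.77×10^7 s = -1.19×10^9 J/m².
Required areal heat capacity C = Q / ΔT = 1.42×10^8 J/(m²·K).
Depth D = C / (ρ c_p) = 1.42×10^8 / (998 × 4190) = 33.9 m.

33.9 m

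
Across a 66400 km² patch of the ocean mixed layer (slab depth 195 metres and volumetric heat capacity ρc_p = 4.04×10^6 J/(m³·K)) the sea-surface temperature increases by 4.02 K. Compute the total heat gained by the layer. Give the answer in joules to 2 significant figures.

Areal heat capacity C = ρc_p × D = 4.04×10^6 × 195 = 7.88×10^8 J/(m²·K).
Heat per unit area: q = C ΔT = 7.88×10^8 × 4.02 = 3.17×10^9 J/m².
Total heat: Q = q × A = 3.17×10^9 × (66400 × 10⁶ m²) = 2.10×10^20 J.

2.1×10^20 J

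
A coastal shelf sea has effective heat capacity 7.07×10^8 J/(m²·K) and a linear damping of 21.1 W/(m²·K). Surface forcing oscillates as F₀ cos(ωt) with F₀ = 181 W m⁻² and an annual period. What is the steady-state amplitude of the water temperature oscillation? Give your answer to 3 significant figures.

1.27 K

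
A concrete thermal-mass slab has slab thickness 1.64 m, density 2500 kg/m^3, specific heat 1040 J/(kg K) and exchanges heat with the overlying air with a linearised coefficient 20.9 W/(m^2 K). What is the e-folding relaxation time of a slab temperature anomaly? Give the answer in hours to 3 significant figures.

56.7 hours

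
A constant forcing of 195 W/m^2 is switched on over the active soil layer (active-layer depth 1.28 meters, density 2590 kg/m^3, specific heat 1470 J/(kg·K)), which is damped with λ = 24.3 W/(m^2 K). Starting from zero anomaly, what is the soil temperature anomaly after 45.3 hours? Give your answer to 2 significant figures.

4.5 K

Areal heat capacity C = ρ c_p D = 2590 × 1470 × 1.28 = 4.87×10^6 J/(m^2 K).
τ = C / λ = 4.87×10^6 / 24.3 = 2.01×10^5 s.
Equilibrium anomaly ΔT_eq = F / λ = 195 / 24.3 = 8.02 K.
t = 45.3 hours = 1.63×10^5 s, so t/τ = 0.813.
ΔT(t) = ΔT_eq (1 − e^(−t/τ)) = 8.02 × (1 − e^−0.813) = 4.47 K.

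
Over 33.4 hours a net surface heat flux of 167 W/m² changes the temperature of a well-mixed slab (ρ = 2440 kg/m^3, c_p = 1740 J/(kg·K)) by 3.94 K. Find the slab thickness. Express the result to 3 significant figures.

1.20 m

Heat input Q = F Δt = 167 × 1.20×10^5 s = 2.01×10^7 J/m².
Required areal heat capacity C = Q / ΔT = 5.10×10^6 J/(m²·K).
Depth D = C / (ρ c_p) = 5.10×10^6 / (2440 × 1740) = 1.20 m.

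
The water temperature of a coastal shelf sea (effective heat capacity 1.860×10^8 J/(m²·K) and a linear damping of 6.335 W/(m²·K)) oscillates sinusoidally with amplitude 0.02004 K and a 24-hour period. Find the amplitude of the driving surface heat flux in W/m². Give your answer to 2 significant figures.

270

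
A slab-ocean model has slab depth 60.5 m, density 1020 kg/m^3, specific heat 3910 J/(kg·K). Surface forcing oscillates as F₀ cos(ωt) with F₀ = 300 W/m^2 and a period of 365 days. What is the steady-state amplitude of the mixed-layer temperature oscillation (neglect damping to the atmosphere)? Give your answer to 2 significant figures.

Areal heat capacity C = ρ c_p D = 1020 × 3910 × 60.5 = 2.41×10^8 J/(m^2 K).
Angular frequency ω = 2π / T = 2π / 3.15×10^7 s = 1.99×10^-7 s⁻¹.
Cω = 2.41×10^8 × 1.99×10^-7 = 48.1 W/(m²·K).
Amplitude A = F₀ / (Cω) = 300 / 48.1 = 6.24 K.

6.2 K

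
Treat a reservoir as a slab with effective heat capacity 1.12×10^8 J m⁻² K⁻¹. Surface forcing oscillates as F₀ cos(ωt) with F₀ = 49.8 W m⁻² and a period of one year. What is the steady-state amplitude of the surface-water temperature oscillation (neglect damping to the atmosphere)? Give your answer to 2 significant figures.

2.2 K

Areal heat capacity C = 1.12×10^8 J m⁻² K⁻¹ (given).
Angular frequency ω = 2π / T = 2π / 3.15×10^7 s = 1.99×10^-7 s⁻¹.
Cω = 1.12×10^8 × 1.99×10^-7 = 22.3 W/(m²·K).
Amplitude A = F₀ / (Cω) = 49.8 / 22.3 = 2.23 K.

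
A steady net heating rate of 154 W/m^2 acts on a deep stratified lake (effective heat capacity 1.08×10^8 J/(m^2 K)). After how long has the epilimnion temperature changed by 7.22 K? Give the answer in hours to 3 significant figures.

Areal heat capacity C = 1.08×10^8 J/(m^2 K) (given).
Time required: Δt = C ΔT / F = 1.08×10^8 × 7.22 / 154 = 5.06×10^6 s.
In hours: 5.06×10^6 s / (3600 s/hour) = 1410 hours.

1410 hours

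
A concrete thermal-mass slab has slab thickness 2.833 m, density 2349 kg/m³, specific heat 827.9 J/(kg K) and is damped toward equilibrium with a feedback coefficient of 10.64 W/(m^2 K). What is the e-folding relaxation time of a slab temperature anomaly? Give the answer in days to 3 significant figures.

Areal heat capacity C = ρ c_p D = 2349 × 827.9 × 2.833 = 5.51×10^6 J/(m^2 K).
Relaxation time τ = C / λ = 5.51×10^6 / 10.64 = 5.18×10^5 s.
In days: 5.18×10^5 s / (86400 s/day) = 5.99 days.

5.99 days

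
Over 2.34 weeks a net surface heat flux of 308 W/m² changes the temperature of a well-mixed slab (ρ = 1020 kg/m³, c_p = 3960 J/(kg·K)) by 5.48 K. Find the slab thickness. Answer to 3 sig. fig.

Heat input Q = F Δt = 308 × 1.42×10^6 s = 4.36×10^8 J/m².
Required areal heat capacity C = Q / ΔT = 7.95×10^7 J/(m²·K).
Depth D = C / (ρ c_p) = 7.95×10^7 / (1020 × 3960) = 19.7 m.

19.7 m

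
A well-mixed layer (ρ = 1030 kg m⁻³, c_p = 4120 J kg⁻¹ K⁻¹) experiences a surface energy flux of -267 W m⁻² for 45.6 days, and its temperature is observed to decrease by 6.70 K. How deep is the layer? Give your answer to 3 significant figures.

Heat input Q = F Δt = -267 × 3.94×10^6 s = -1.05×10^9 J/m².
Required areal heat capacity C = Q / ΔT = 1.57×10^8 J/(m²·K).
Depth D = C / (ρ c_p) = 1.57×10^8 / (1030 × 4120) = 37.0 m.

37.0 m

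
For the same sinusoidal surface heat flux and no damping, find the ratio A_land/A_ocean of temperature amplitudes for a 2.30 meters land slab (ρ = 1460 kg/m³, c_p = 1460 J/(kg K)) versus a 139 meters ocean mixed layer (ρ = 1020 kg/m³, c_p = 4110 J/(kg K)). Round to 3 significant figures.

C_ocean = 1020 × 4110 × 139 = 5.83×10^8 J/(m²·K).
C_land = 1460 × 1460 × 2.30 = 4.90×10^6 J/(m²·K).
Undamped amplitude ∝ 1/C, so A_land/A_ocean = C_ocean/C_land = 119.

119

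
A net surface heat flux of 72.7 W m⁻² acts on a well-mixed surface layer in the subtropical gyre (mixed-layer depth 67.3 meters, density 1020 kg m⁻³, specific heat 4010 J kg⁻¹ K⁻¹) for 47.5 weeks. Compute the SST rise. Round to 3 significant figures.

Areal heat capacity C = ρ c_p D = 1020 × 4010 × 67.3 = 2.75×10^8 J m⁻² K⁻¹.
Net heat input Q = F Δt = 72.7 × (47.5 weeks × 6.048×10^5 s/week) = 2.09×10^9 J/m².
ΔT = Q / C = 2.09×10^9 / 2.75×10^8 = 7.59 K.

7.59 K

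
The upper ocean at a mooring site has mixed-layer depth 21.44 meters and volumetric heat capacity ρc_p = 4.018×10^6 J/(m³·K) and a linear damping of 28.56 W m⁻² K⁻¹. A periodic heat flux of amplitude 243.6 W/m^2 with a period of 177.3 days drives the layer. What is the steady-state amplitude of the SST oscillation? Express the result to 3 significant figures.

5.36 K

Areal heat capacity C = ρc_p × D = 4.018×10^6 × 21.44 = 8.61×10^7 J/(m²·K).
Angular frequency ω = 2π / T = 2π / 1.53×10^7 s = 4.10×10^-7 s⁻¹.
√((Cω)² + λ²) = √((35.3)² + 28.56²) = 45.4 W/(m²·K).
Amplitude A = F₀ / √((Cω)²+λ²) = 243.6 / 45.4 = 5.36 K.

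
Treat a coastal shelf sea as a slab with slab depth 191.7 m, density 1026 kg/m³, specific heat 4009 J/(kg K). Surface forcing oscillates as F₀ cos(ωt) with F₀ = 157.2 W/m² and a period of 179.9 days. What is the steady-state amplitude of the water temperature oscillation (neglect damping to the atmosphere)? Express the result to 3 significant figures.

0.493 K

Areal heat capacity C = ρ c_p D = 1026 × 4009 × 191.7 = 7.89×10^8 J/(m²·K).
Angular frequency ω = 2π / T = 2π / 1.55×10^7 s = 4.04×10^-7 s⁻¹.
Cω = 7.89×10^8 × 4.04×10^-7 = 319 W/(m²·K).
Amplitude A = F₀ / (Cω) = 157.2 / 319 = 0.493 K.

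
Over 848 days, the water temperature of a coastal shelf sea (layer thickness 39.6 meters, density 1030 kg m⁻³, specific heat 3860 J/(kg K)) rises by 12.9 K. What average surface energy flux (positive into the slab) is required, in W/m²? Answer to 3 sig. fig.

27.7

Areal heat capacity C = ρ c_p D = 1030 × 3860 × 39.6 = 1.57×10^8 J/(m^2 K).
Required heat per unit area: Q = C ΔT = 1.57×10^8 × 12.9 = 2.03×10^9 J/m².
Flux F = Q / Δt = 2.03×10^9 / 7.33×10^7 s = 27.7 W/m².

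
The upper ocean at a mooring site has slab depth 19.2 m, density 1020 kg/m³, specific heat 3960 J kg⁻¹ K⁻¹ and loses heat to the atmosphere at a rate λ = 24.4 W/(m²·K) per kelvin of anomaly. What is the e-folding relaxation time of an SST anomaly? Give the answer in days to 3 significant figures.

36.8 days

Areal heat capacity C = ρ c_p D = 1020 × 3960 × 19.2 = 7.76×10^7 J m⁻² K⁻¹.
Relaxation time τ = C / λ = 7.76×10^7 / 24.4 = 3.18×10^6 s.
In days: 3.18×10^6 s / (86400 s/day) = 36.8 days.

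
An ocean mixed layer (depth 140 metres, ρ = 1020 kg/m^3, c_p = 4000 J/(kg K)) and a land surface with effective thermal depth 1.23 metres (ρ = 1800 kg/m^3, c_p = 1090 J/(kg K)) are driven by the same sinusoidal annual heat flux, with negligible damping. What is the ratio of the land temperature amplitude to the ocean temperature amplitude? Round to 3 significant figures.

C_ocean = 1020 × 4000 × 140 = 5.71×10^8 J/(m²·K).
C_land = 1800 × 1090 × 1.23 = 2.41×10^6 J/(m²·K).
Undamped amplitude ∝ 1/C, so A_land/A_ocean = C_ocean/C_land = 237.

237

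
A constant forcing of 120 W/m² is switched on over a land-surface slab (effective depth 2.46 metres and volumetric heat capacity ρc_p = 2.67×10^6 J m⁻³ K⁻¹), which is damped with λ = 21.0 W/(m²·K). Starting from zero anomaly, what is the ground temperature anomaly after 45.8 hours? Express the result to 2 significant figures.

Areal heat capacity C = ρc_p × D = 2.67×10^6 × 2.46 = 6.57×10^6 J m⁻² K⁻¹.
τ = C / λ = 6.57×10^6 / 21.0 = 3.13×10^5 s.
Equilibrium anomaly ΔT_eq = F / λ = 120 / 21.0 = 5.71 K.
t = 45.8 hours = 1.65×10^5 s, so t/τ = 0.527.
ΔT(t) = ΔT_eq (1 − e^(−t/τ)) = 5.71 × (1 − e^−0.527) = 2.34 K.

2.3 K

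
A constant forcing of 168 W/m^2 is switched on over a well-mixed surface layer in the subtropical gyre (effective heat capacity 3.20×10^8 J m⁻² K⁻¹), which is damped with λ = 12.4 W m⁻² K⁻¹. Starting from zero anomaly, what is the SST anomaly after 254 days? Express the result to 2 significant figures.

Areal heat capacity C = 3.20×10^8 J m⁻² K⁻¹ (given).
τ = C / λ = 3.20×10^8 / 12.4 = 2.58×10^7 s.
Equilibrium anomaly ΔT_eq = F / λ = 168 / 12.4 = 13.5 K.
t = 254 days = 2.19×10^7 s, so t/τ = 0.850.
ΔT(t) = ΔT_eq (1 − e^(−t/τ)) = 13.5 × (1 − e^−0.850) = 7.76 K.

7.8 K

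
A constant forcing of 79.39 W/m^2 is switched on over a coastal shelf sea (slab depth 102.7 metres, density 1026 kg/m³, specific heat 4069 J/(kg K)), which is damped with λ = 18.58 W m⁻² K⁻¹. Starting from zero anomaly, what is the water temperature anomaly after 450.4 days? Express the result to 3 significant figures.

3.48 K

Areal heat capacity C = ρ c_p D = 1026 × 4069 × 102.7 = 4.29×10^8 J/(m²·K).
τ = C / λ = 4.29×10^8 / 18.58 = 2.31×10^7 s.
Equilibrium anomaly ΔT_eq = F / λ = 79.39 / 18.58 = 4.27 K.
t = 450.4 days = 3.89×10^7 s, so t/τ = 1.69.
ΔT(t) = ΔT_eq (1 − e^(−t/τ)) = 4.27 × (1 − e^−1.69) = 3.48 K.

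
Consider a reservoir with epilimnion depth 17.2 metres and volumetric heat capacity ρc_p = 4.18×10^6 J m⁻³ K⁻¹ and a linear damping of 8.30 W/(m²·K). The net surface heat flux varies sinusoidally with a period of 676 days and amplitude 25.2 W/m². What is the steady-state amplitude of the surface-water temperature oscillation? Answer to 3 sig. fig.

2.22 K

Areal heat capacity C = ρc_p × D = 4.18×10^6 × 17.2 = 7.19×10^7 J/(m^2 K).
Angular frequency ω = 2π / T = 2π / 5.84×10^7 s = 1.08×10^-7 s⁻¹.
√((Cω)² + λ²) = √((7.73)² + 8.30²) = 11.3 W/(m²·K).
Amplitude A = F₀ / √((Cω)²+λ²) = 25.2 / 11.3 = 2.22 K.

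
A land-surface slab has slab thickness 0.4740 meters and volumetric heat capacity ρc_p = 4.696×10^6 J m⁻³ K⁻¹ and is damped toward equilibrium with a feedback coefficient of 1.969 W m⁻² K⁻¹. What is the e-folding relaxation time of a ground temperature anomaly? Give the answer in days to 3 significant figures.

Areal heat capacity C = ρc_p × D = 4.696×10^6 × 0.4740 = 2.23×10^6 J/(m^2 K).
Relaxation time τ = C / λ = 2.23×10^6 / 1.969 = 1.13×10^6 s.
In days: 1.13×10^6 s / (86400 s/day) = 13.1 days.

13.1 days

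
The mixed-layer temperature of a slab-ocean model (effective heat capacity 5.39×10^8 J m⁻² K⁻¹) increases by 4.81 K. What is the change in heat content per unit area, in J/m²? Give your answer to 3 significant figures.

2.59×10^9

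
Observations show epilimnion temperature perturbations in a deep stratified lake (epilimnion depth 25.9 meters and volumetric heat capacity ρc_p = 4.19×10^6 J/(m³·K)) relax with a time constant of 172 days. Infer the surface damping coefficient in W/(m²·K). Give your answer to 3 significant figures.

7.30

Areal heat capacity C = ρc_p × D = 4.19×10^6 × 25.9 = 1.09×10^8 J m⁻² K⁻¹.
τ = 172 days = 1.49×10^7 s.
λ = C / τ = 1.09×10^8 / 1.49×10^7 = 7.30 W/(m²·K).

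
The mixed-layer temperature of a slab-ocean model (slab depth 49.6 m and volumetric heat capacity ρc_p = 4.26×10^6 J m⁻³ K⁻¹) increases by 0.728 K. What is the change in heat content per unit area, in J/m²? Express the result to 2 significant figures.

1.5×10^8

Areal heat capacity C = ρc_p × D = 4.26×10^6 × 49.6 = 2.11×10^8 J/(m^2 K).
ΔQ = C ΔT = 2.11×10^8 × 0.728 = 1.54×10^8 J/m².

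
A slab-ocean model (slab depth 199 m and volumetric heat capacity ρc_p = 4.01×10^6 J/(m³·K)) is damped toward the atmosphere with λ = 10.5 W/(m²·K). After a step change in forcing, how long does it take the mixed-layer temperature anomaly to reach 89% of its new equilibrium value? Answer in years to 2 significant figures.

Areal heat capacity C = ρc_p × D = 4.01×10^6 × 199 = 7.98×10^8 J/(m^2 K).
τ = C / λ = 7.98×10^8 / 10.5 = 7.60×10^7 s.
Fraction reached: 1 − e^(−t/τ) = 0.89 ⇒ t = −τ ln(1 − 0.89) = τ × 2.21.
t = 1.68×10^8 s = 5.32 years.

5.3 years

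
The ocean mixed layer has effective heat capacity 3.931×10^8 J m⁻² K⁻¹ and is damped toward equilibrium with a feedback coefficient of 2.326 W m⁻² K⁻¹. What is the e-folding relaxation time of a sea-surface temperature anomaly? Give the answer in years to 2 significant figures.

5.4 years

Areal heat capacity C = 3.931×10^8 J m⁻² K⁻¹ (given).
Relaxation time τ = C / λ = 3.93×10^8 / 2.326 = 1.69×10^8 s.
In years: 1.69×10^8 s / (3.156×10^7 s/year) = 5.36 years.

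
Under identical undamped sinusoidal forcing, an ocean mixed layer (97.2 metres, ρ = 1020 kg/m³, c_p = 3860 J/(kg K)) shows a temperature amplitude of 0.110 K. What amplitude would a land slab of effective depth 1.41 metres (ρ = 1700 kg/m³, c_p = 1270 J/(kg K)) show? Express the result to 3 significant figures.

C_ocean = 3.83×10^8 J/(m²·K); C_land = 3.04×10^6 J/(m²·K).
A ∝ 1/C ⇒ A_land = A_ocean × C_ocean/C_land = 0.110 × 126 = 13.8 K.

13.8 K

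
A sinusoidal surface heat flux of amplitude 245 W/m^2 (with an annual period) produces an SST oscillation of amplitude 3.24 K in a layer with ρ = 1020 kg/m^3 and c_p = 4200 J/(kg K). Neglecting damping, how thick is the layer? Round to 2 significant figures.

ω = 2π / 3.15×10^7 s = 1.99×10^-7 s⁻¹.
Required C = F₀ / (A ω) = 245 / (3.24 × 1.99×10^-7) = 3.80×10^8 J/(m²·K).
D = C / (ρ c_p) = 3.80×10^8 / (1020 × 4200) = 88.6 m.

89 m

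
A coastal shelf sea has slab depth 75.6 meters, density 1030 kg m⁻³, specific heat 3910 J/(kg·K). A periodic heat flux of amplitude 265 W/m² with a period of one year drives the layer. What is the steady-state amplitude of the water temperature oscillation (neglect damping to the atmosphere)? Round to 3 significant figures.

Areal heat capacity C = ρ c_p D = 1030 × 3910 × 75.6 = 3.04×10^8 J m⁻² K⁻¹.
Angular frequency ω = 2π / T = 2π / 3.15×10^7 s = 1.99×10^-7 s⁻¹.
Cω = 3.04×10^8 × 1.99×10^-7 = 60.7 W/(m²·K).
Amplitude A = F₀ / (Cω) = 265 / 60.7 = 4.37 K.

4.37 K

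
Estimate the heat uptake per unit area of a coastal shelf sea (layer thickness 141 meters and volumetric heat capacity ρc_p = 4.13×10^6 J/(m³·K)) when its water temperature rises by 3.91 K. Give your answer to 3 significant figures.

Areal heat capacity C = ρc_p × D = 4.13×10^6 × 141 = 5.82×10^8 J/(m²·K).
ΔQ = C ΔT = 5.82×10^8 × 3.91 = 2.28×10^9 J/m².

2.28×10^9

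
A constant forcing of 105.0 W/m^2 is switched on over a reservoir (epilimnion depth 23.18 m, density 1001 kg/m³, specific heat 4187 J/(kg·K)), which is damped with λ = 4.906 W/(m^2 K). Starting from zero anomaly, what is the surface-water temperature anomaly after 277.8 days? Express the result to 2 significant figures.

15 K

Areal heat capacity C = ρ c_p D = 1001 × 4187 × 23.18 = 9.72×10^7 J m⁻² K⁻¹.
τ = C / λ = 9.72×10^7 / 4.906 = 1.98×10^7 s.
Equilibrium anomaly ΔT_eq = F / λ = 105.0 / 4.906 = 21.4 K.
t = 277.8 days = 2.40×10^7 s, so t/τ = 1.21.
ΔT(t) = ΔT_eq (1 − e^(−t/τ)) = 21.4 × (1 − e^−1.21) = 15.0 K.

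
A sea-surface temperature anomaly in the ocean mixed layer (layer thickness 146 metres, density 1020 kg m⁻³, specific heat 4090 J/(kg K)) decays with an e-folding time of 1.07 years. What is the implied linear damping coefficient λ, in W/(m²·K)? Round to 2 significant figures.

18

Areal heat capacity C = ρ c_p D = 1020 × 4090 × 146 = 6.09×10^8 J/(m²·K).
τ = 1.07 years = 3.38×10^7 s.
λ = C / τ = 6.09×10^8 / 3.38×10^7 = 18.0 W/(m²·K).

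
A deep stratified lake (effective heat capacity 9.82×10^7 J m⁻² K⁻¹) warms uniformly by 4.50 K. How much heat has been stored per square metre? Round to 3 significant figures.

Areal heat capacity C = 9.82×10^7 J m⁻² K⁻¹ (given).
ΔQ = C ΔT = 9.82×10^7 × 4.50 = 4.42×10^8 J/m².

4.42×10^8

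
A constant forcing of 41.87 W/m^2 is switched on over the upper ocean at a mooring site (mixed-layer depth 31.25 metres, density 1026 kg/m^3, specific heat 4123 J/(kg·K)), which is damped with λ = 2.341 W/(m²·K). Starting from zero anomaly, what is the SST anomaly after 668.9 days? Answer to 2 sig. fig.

Areal heat capacity C = ρ c_p D = 1026 × 4123 × 31.25 = 1.32×10^8 J m⁻² K⁻¹.
τ = C / λ = 1.32×10^8 / 2.341 = 5.65×10^7 s.
Equilibrium anomaly ΔT_eq = F / λ = 41.87 / 2.341 = 17.9 K.
t = 668.9 days = 5.78×10^7 s, so t/τ = 1.02.
ΔT(t) = ΔT_eq (1 − e^(−t/τ)) = 17.9 × (1 − e^−1.02) = 11.5 K.

11 K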